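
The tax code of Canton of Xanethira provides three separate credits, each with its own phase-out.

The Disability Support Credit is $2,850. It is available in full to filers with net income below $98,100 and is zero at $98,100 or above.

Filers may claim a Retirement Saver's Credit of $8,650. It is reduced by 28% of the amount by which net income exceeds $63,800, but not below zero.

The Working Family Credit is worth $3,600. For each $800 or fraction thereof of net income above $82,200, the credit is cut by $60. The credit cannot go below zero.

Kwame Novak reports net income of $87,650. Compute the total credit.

Disability Support Credit: $87,650 is below the $98,100 cutoff, so the full $2,850 applies.
Retirement Saver's Credit: 28% of the $23,850 excess over $63,800 is $6,678; credit = $8,650 − $6,678 = $1,972.
Working Family Credit: income exceeds $82,200 by $5,450, which is 7 full-or-partial $800 increments; reduction = 7 × $60 = $420, leaving $3,180.
Total: $2,850 + $1,972 + $3,180 = $8,002.

$8,002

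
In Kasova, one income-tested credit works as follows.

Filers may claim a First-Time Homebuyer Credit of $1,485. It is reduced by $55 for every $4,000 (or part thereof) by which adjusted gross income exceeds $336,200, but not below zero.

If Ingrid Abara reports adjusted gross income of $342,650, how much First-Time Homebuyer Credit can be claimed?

$1,375

First-Time Homebuyer Credit: income exceeds $336,200 by $6,450, which is 2 full-or-partial $4,000 increments; reduction = 2 × $55 = $110, leaving $1,375.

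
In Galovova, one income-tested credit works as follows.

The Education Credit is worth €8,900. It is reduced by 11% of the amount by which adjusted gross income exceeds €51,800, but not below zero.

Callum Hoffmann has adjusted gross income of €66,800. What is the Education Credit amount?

€7,250

Education Credit: 11% of the €15,000 excess over €51,800 is €1,650; credit = €8,900 − €1,650 = €7,250.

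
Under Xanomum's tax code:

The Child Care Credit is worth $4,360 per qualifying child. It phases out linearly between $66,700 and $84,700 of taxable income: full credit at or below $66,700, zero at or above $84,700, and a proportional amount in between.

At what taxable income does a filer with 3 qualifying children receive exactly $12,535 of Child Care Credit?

$67,450

Full credit = 3 × $4,360 = $13,080.
$12,535 is 12,535/13,080 of the full $13,080, so 545/13,080 of the $18,000 range has been used: income = $66,700 + $18,000 × 545/13,080 = $67,450.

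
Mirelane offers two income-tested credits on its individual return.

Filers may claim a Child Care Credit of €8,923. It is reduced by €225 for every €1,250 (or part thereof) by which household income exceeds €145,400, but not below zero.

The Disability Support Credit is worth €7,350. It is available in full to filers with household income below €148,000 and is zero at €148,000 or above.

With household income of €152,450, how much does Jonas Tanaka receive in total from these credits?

Child Care Credit: income exceeds €145,400 by €7,050, which is 6 full-or-partial €1,250 increments; reduction = 6 × €225 = €1,350, leaving €7,573.
Disability Support Credit: €152,450 meets or exceeds the €148,000 cutoff, so the credit is €0.
Total: €7,573 + €0 = €7,573.

€7,573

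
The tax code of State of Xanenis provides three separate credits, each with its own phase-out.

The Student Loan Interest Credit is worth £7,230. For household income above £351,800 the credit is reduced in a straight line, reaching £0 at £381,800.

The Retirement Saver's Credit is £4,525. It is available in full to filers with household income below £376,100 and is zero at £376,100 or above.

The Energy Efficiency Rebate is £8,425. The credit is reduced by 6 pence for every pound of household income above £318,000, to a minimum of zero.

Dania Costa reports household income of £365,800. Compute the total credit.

Student Loan Interest Credit: £365,800 is £14,000 into a £30,000 phase-out range, leaving 16,000/30,000 of the credit: £7,230 × 16,000/30,000 = £3,856.
Retirement Saver's Credit: £365,800 is below the £376,100 cutoff, so the full £4,525 applies.
Energy Efficiency Rebate: 6% of the £47,800 excess over £318,000 is £2,868; credit = £8,425 − £2,868 = £5,557.
Total: £3,856 + £4,525 + £5,557 = £13,938.

£13,938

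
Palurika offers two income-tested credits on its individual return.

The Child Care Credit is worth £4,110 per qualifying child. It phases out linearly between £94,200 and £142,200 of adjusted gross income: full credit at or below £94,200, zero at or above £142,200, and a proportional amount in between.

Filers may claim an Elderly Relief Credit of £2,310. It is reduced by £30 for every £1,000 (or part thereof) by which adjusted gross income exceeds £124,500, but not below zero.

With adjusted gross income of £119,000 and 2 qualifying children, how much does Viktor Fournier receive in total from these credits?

£6,283

Child Care Credit: base = 2 × £4,110 = £8,220. £119,000 is £24,800 into a £48,000 phase-out range, leaving 23,200/48,000 of the credit: £8,220 × 23,200/48,000 = £3,973.
Elderly Relief Credit: £119,000 is at or below the £124,500 threshold, so the full £2,310 applies.
Total: £3,973 + £2,310 = £6,283.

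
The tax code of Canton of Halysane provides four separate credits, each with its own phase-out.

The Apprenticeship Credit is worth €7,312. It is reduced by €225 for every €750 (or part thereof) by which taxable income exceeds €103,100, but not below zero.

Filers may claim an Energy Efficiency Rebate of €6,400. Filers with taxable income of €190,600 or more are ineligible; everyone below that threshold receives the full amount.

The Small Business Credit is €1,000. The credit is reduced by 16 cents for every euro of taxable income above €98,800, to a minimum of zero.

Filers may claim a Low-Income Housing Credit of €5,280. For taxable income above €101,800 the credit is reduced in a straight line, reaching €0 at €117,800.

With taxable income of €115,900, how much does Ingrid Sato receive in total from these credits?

Apprenticeship Credit: income exceeds €103,100 by €12,800, which is 18 full-or-partial €750 increments; reduction = 18 × €225 = €4,050, leaving €3,262.
Energy Efficiency Rebate: €115,900 is below the €190,600 cutoff, so the full €6,400 applies.
Small Business Credit: 16% of the €17,100 excess over €98,800 is €2,736 ≥ base, so the credit is €0.
Low-Income Housing Credit: €115,900 is €14,100 into a €16,000 phase-out range, leaving 1,900/16,000 of the credit: €5,280 × 1,900/16,000 = €627.
Total: €3,262 + €6,400 + €0 + €627 = €10,289.

€10,289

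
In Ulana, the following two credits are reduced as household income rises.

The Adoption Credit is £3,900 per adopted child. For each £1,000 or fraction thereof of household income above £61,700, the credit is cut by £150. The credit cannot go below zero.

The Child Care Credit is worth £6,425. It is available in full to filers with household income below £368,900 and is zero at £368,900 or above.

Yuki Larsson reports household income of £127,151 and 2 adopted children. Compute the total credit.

£6,425

Adoption Credit: base = 2 × £3,900 = £7,800. income exceeds £61,700 by £65,451 → 66 increments × £150 = £9,900 ≥ base, so the credit is £0.
Child Care Credit: £127,151 is below the £368,900 cutoff, so the full £6,425 applies.
Total: £0 + £6,425 = £6,425.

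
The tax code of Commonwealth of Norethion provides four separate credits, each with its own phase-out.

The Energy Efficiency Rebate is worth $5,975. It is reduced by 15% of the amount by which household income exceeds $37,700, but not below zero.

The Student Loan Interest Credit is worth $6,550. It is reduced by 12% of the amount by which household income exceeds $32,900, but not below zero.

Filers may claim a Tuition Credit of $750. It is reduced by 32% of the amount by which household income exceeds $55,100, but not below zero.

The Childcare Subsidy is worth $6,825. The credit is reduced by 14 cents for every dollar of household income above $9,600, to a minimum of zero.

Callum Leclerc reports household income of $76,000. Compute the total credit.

$1,608

Energy Efficiency Rebate: 15% of the $38,300 excess over $37,700 is $5,745; credit = $5,975 − $5,745 = $230.
Student Loan Interest Credit: 12% of the $43,100 excess over $32,900 is $5,172; credit = $6,550 − $5,172 = $1,378.
Tuition Credit: 32% of the $20,900 excess over $55,100 is $6,688 ≥ base, so the credit is $0.
Childcare Subsidy: 14% of the $66,400 excess over $9,600 is $9,296 ≥ base, so the credit is $0.
Total: $230 + $1,378 + $0 + $0 = $1,608.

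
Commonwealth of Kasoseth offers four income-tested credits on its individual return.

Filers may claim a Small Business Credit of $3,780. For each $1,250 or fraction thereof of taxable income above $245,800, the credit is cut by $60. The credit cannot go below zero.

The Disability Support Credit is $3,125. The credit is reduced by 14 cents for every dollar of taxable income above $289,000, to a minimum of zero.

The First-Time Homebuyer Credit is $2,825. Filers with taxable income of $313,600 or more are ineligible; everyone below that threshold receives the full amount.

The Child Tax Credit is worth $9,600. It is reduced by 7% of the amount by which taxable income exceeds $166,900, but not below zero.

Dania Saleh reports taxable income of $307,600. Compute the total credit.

Small Business Credit: income exceeds $245,800 by $61,800, which is 50 full-or-partial $1,250 increments; reduction = 50 × $60 = $3,000, leaving $780.
Disability Support Credit: 14% of the $18,600 excess over $289,000 is $2,604; credit = $3,125 − $2,604 = $521.
First-Time Homebuyer Credit: $307,600 is below the $313,600 cutoff, so the full $2,825 applies.
Child Tax Credit: 7% of the $140,700 excess over $166,900 is $9,849 ≥ base, so the credit is $0.
Total: $780 + $521 + $2,825 + $0 = $4,126.

$4,126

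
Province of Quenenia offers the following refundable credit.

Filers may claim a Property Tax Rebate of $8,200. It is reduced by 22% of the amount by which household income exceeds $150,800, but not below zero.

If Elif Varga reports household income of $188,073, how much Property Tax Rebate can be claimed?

$0

Property Tax Rebate: 22% of the $37,273 excess over $150,800 is $8,200.06 ≥ base, so the credit is $0.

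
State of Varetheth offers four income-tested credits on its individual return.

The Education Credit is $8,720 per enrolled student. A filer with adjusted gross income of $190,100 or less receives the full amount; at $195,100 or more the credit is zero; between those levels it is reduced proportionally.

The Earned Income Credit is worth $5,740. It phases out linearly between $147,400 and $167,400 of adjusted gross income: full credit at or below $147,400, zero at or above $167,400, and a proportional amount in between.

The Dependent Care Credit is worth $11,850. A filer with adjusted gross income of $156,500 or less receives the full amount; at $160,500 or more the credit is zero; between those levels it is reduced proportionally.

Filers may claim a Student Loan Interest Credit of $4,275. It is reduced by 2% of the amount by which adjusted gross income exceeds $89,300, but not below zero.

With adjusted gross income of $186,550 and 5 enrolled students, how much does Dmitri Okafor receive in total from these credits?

Education Credit: base = 5 × $8,720 = $43,600. $186,550 is at or below the $190,100 threshold, so the full $43,600 applies.
Earned Income Credit: $186,550 is at or above $167,400, so the credit is $0.
Dependent Care Credit: $186,550 is at or above $160,500, so the credit is $0.
Student Loan Interest Credit: 2% of the $97,250 excess over $89,300 is $1,945; credit = $4,275 − $1,945 = $2,330.
Total: $43,600 + $0 + $0 + $2,330 = $45,930.

$45,930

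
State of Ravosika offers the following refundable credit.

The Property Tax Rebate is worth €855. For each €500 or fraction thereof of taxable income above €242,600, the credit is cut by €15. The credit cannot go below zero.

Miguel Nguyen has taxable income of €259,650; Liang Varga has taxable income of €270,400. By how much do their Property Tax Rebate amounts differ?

Miguel (€259,650): Property Tax Rebate: income exceeds €242,600 by €17,050, which is 35 full-or-partial €500 increments; reduction = 35 × €15 = €525, leaving €330.
Liang (€270,400): Property Tax Rebate: income exceeds €242,600 by €27,800, which is 56 full-or-partial €500 increments; reduction = 56 × €15 = €840, leaving €15.
Difference: |€330 − €15| = €315.

€315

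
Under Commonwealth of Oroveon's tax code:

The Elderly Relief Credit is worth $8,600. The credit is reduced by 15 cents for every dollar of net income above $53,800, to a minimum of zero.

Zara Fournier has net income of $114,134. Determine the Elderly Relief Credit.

Elderly Relief Credit: 15% of the $60,334 excess over $53,800 is $9,050.10 ≥ base, so the credit is $0.

$0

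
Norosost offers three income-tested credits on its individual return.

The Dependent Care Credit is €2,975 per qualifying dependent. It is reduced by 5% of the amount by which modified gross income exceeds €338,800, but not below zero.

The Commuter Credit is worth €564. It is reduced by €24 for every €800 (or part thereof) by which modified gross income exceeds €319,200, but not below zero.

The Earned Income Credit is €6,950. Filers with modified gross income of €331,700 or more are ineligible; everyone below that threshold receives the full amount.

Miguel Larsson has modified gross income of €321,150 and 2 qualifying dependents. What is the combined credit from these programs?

Dependent Care Credit: base = 2 × €2,975 = €5,950. €321,150 is at or below the €338,800 threshold, so the full €5,950 applies.
Commuter Credit: income exceeds €319,200 by €1,950, which is 3 full-or-partial €800 increments; reduction = 3 × €24 = €72, leaving €492.
Earned Income Credit: €321,150 is below the €331,700 cutoff, so the full €6,950 applies.
Total: €5,950 + €492 + €6,950 = €13,392.

€13,392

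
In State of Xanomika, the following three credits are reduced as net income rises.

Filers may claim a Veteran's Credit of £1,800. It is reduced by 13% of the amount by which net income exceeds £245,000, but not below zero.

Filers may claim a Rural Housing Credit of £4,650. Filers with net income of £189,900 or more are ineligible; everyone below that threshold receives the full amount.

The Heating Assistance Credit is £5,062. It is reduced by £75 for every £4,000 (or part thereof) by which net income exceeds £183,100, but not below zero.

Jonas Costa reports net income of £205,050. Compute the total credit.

£6,412

Veteran's Credit: £205,050 is at or below the £245,000 threshold, so the full £1,800 applies.
Rural Housing Credit: £205,050 meets or exceeds the £189,900 cutoff, so the credit is £0.
Heating Assistance Credit: income exceeds £183,100 by £21,950, which is 6 full-or-partial £4,000 increments; reduction = 6 × £75 = £450, leaving £4,612.
Total: £1,800 + £0 + £4,612 = £6,412.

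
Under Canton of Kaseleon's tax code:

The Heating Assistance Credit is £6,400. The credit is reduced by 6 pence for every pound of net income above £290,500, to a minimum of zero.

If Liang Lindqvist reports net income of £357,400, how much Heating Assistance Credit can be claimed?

£2,386

Heating Assistance Credit: 6% of the £66,900 excess over £290,500 is £4,014; credit = £6,400 − £4,014 = £2,386.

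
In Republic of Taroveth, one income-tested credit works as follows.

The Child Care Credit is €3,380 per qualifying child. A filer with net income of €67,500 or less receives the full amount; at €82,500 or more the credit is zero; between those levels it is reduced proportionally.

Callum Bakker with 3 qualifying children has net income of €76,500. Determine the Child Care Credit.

Child Care Credit: base = 3 × €3,380 = €10,140. €76,500 is €9,000 into a €15,000 phase-out range, leaving 6,000/15,000 of the credit: €10,140 × 6,000/15,000 = €4,056.

€4,056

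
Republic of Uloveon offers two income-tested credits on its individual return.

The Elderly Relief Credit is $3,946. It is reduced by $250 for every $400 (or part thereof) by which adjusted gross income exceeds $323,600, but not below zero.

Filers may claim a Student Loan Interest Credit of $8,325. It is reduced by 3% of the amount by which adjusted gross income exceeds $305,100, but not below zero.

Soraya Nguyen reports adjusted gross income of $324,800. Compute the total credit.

$10,930

Elderly Relief Credit: income exceeds $323,600 by $1,200, which is 3 full-or-partial $400 increments; reduction = 3 × $250 = $750, leaving $3,196.
Student Loan Interest Credit: 3% of the $19,700 excess over $305,100 is $591; credit = $8,325 − $591 = $7,734.
Total: $3,196 + $7,734 = $10,930.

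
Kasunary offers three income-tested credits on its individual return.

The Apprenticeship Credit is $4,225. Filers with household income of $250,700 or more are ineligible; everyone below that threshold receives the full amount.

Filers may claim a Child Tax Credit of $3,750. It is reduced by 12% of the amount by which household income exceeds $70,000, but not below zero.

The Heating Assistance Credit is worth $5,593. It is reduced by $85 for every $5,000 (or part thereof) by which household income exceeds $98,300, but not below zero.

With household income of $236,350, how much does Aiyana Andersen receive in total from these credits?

$7,438

Apprenticeship Credit: $236,350 is below the $250,700 cutoff, so the full $4,225 applies.
Child Tax Credit: 12% of the $166,350 excess over $70,000 is $19,962 ≥ base, so the credit is $0.
Heating Assistance Credit: income exceeds $98,300 by $138,050, which is 28 full-or-partial $5,000 increments; reduction = 28 × $85 = $2,380, leaving $3,213.
Total: $4,225 + $0 + $3,213 = $7,438.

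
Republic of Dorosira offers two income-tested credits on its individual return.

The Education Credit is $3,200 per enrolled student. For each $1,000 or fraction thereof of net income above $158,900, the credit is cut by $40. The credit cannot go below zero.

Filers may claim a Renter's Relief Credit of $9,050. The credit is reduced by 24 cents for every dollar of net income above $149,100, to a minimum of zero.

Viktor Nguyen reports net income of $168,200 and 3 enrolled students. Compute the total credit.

$13,666

Education Credit: base = 3 × $3,200 = $9,600. income exceeds $158,900 by $9,300, which is 10 full-or-partial $1,000 increments; reduction = 10 × $40 = $400, leaving $9,200.
Renter's Relief Credit: 24% of the $19,100 excess over $149,100 is $4,584; credit = $9,050 − $4,584 = $4,466.
Total: $9,200 + $4,466 = $13,666.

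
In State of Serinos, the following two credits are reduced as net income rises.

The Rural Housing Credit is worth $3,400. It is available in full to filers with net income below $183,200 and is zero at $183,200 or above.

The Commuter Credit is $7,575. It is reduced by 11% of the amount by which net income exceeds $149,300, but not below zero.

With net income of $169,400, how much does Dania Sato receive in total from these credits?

Rural Housing Credit: $169,400 is below the $183,200 cutoff, so the full $3,400 applies.
Commuter Credit: 11% of the $20,100 excess over $149,300 is $2,211; credit = $7,575 − $2,211 = $5,364.
Total: $3,400 + $5,364 = $8,764.

$8,764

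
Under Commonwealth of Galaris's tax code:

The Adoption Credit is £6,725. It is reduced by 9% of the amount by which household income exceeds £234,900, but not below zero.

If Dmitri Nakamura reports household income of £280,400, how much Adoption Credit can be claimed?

Adoption Credit: 9% of the £45,500 excess over £234,900 is £4,095; credit = £6,725 − £4,095 = £2,630.

£2,630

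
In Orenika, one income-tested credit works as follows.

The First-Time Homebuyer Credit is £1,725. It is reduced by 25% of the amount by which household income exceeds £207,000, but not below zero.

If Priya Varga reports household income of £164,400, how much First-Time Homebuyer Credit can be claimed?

First-Time Homebuyer Credit: £164,400 is at or below the £207,000 threshold, so the full £1,725 applies.

£1,725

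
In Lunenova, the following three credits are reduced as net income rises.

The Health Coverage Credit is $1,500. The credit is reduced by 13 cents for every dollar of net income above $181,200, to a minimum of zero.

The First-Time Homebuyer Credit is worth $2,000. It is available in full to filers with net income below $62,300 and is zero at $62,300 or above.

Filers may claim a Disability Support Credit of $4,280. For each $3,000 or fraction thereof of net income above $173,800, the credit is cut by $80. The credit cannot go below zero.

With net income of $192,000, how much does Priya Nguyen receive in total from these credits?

Health Coverage Credit: 13% of the $10,800 excess over $181,200 is $1,404; credit = $1,500 − $1,404 = $96.
First-Time Homebuyer Credit: $192,000 meets or exceeds the $62,300 cutoff, so the credit is $0.
Disability Support Credit: income exceeds $173,800 by $18,200, which is 7 full-or-partial $3,000 increments; reduction = 7 × $80 = $560, leaving $3,720.
Total: $96 + $0 + $3,720 = $3,816.

$3,816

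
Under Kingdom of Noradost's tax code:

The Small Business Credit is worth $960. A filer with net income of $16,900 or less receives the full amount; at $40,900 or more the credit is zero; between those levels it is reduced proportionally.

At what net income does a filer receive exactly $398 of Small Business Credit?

$398 is 398/960 of the full $960, so 562/960 of the $24,000 range has been used: income = $16,900 + $24,000 × 562/960 = $30,950.

$30,950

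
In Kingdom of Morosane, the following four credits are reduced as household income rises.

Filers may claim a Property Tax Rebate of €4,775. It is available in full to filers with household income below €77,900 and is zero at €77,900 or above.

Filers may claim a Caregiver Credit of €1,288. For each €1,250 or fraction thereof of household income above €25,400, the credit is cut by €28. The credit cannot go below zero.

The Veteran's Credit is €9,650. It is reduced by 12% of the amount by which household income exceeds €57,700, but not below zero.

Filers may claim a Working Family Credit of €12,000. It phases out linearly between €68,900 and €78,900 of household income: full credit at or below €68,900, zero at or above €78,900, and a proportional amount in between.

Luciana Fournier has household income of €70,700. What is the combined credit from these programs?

Property Tax Rebate: €70,700 is below the €77,900 cutoff, so the full €4,775 applies.
Caregiver Credit: income exceeds €25,400 by €45,300, which is 37 full-or-partial €1,250 increments; reduction = 37 × €28 = €1,036, leaving €252.
Veteran's Credit: 12% of the €13,000 excess over €57,700 is €1,560; credit = €9,650 − €1,560 = €8,090.
Working Family Credit: €70,700 is €1,800 into a €10,000 phase-out range, leaving 8,200/10,000 of the credit: €12,000 × 8,200/10,000 = €9,840.
Total: €4,775 + €252 + €8,090 + €9,840 = €22,957.

€22,957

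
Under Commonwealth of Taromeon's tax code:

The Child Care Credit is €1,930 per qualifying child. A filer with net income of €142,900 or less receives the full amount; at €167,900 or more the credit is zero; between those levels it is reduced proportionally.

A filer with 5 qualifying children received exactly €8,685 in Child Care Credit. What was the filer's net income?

€145,400

Full credit = 5 × €1,930 = €9,650.
€8,685 is 8,685/9,650 of the full €9,650, so 965/9,650 of the €25,000 range has been used: income = €142,900 + €25,000 × 965/9,650 = €145,400.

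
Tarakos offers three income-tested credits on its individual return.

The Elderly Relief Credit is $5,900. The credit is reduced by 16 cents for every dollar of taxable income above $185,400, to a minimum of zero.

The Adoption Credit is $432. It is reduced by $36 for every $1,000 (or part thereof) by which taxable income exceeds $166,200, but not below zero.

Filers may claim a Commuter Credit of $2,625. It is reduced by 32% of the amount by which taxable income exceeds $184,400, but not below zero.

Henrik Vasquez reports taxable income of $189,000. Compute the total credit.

Elderly Relief Credit: 16% of the $3,600 excess over $185,400 is $576; credit = $5,900 − $576 = $5,324.
Adoption Credit: income exceeds $166,200 by $22,800 → 23 increments × $36 = $828 ≥ base, so the credit is $0.
Commuter Credit: 32% of the $4,600 excess over $184,400 is $1,472; credit = $2,625 − $1,472 = $1,153.
Total: $5,324 + $0 + $1,153 = $6,477.

$6,477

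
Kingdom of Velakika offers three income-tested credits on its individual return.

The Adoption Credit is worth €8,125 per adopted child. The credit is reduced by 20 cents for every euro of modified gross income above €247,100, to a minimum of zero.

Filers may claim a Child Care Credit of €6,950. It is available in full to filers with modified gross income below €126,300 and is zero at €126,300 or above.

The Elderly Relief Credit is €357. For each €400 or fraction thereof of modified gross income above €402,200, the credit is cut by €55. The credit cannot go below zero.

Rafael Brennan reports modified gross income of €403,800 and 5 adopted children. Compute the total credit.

Adoption Credit: base = 5 × €8,125 = €40,625. 20% of the €156,700 excess over €247,100 is €31,340; credit = €40,625 − €31,340 = €9,285.
Child Care Credit: €403,800 meets or exceeds the €126,300 cutoff, so the credit is €0.
Elderly Relief Credit: income exceeds €402,200 by €1,600, which is 4 full-or-partial €400 increments; reduction = 4 × €55 = €220, leaving €137.
Total: €9,285 + €0 + €137 = €9,422.

€9,422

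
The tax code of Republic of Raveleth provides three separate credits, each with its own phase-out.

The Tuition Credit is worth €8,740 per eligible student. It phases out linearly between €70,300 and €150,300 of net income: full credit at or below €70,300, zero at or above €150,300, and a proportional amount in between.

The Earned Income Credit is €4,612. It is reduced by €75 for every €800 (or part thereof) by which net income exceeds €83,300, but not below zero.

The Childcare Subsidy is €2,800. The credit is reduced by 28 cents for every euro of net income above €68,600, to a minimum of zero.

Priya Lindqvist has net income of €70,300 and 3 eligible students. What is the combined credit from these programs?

Tuition Credit: base = 3 × €8,740 = €26,220. €70,300 is at or below the €70,300 threshold, so the full €26,220 applies.
Earned Income Credit: €70,300 is at or below the €83,300 threshold, so the full €4,612 applies.
Childcare Subsidy: 28% of the €1,700 excess over €68,600 is €476; credit = €2,800 − €476 = €2,324.
Total: €26,220 + €4,612 + €2,324 = €33,156.

€33,156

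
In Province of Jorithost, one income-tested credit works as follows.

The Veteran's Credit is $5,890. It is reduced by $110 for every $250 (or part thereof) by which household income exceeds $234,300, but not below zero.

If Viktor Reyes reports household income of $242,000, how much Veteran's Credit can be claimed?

Veteran's Credit: income exceeds $234,300 by $7,700, which is 31 full-or-partial $250 increments; reduction = 31 × $110 = $3,410, leaving $2,480.

$2,480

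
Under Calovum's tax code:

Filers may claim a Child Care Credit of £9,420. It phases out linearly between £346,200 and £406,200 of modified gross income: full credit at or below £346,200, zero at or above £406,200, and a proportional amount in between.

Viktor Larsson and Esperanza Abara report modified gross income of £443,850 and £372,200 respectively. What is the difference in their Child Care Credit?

Viktor (£443,850): Child Care Credit: £443,850 is at or above £406,200, so the credit is £0.
Esperanza (£372,200): Child Care Credit: £372,200 is £26,000 into a £60,000 phase-out range, leaving 34,000/60,000 of the credit: £9,420 × 34,000/60,000 = £5,338.
Difference: |£0 − £5,338| = £5,338.

£5,338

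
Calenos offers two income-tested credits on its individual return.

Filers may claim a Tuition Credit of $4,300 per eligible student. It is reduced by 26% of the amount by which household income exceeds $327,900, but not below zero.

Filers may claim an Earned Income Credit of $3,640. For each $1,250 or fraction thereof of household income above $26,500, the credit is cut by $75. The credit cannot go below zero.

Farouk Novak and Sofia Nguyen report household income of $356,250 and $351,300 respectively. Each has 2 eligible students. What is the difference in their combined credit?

$1,287

Farouk ($356,250): Tuition Credit: base = 2 × $4,300 = $8,600. 26% of the $28,350 excess over $327,900 is $7,371; credit = $8,600 − $7,371 = $1,229. Earned Income Credit: income exceeds $26,500 by $329,750 → 264 increments × $75 = $19,800 ≥ base, so the credit is $0. total $1,229 + $0 = $1,229
Sofia ($351,300): Tuition Credit: base = 2 × $4,300 = $8,600. 26% of the $23,400 excess over $327,900 is $6,084; credit = $8,600 − $6,084 = $2,516. Earned Income Credit: income exceeds $26,500 by $324,800 → 260 increments × $75 = $19,500 ≥ base, so the credit is $0. total $2,516 + $0 = $2,516
Difference: |$1,229 − $2,516| = $1,287.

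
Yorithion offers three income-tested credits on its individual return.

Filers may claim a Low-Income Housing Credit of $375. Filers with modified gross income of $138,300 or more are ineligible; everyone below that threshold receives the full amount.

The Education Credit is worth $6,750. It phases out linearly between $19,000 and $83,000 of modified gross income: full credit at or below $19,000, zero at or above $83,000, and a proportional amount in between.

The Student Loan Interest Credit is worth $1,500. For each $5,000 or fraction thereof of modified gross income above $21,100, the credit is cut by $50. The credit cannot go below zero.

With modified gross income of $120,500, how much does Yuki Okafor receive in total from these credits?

$875

Low-Income Housing Credit: $120,500 is below the $138,300 cutoff, so the full $375 applies.
Education Credit: $120,500 is at or above $83,000, so the credit is $0.
Student Loan Interest Credit: income exceeds $21,100 by $99,400, which is 20 full-or-partial $5,000 increments; reduction = 20 × $50 = $1,000, leaving $500.
Total: $375 + $0 + $500 = $875.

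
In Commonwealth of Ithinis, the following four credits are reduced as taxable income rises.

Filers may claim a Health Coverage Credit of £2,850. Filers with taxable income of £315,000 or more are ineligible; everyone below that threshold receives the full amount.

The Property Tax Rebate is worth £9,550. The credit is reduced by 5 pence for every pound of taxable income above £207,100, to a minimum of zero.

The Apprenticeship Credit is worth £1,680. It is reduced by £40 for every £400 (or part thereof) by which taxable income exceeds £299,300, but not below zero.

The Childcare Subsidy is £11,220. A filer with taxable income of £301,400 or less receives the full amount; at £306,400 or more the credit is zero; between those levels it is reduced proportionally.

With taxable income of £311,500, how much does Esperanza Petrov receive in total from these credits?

£7,620

Health Coverage Credit: £311,500 is below the £315,000 cutoff, so the full £2,850 applies.
Property Tax Rebate: 5% of the £104,400 excess over £207,100 is £5,220; credit = £9,550 − £5,220 = £4,330.
Apprenticeship Credit: income exceeds £299,300 by £12,200, which is 31 full-or-partial £400 increments; reduction = 31 × £40 = £1,240, leaving £440.
Childcare Subsidy: £311,500 is at or above £306,400, so the credit is £0.
Total: £2,850 + £4,330 + £440 + £0 = £7,620.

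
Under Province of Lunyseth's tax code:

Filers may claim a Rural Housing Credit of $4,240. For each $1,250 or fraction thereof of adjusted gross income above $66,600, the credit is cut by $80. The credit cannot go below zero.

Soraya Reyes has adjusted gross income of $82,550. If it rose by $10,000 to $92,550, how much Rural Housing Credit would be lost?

At $82,550 — income exceeds $66,600 by $15,950, which is 13 full-or-partial $1,250 increments; reduction = 13 × $80 = $1,040, leaving $3,200.
At $92,550 — income exceeds $66,600 by $25,950, which is 21 full-or-partial $1,250 increments; reduction = 21 × $80 = $1,680, leaving $2,560.
Lost: $3,200 − $2,560 = $640.

$640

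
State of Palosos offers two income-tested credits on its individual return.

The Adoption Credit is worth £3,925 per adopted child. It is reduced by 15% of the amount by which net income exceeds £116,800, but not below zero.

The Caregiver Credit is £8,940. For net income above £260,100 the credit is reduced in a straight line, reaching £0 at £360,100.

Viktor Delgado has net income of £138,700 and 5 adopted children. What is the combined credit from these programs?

Adoption Credit: base = 5 × £3,925 = £19,625. 15% of the £21,900 excess over £116,800 is £3,285; credit = £19,625 − £3,285 = £16,340.
Caregiver Credit: £138,700 is at or below the £260,100 threshold, so the full £8,940 applies.
Total: £16,340 + £8,940 = £25,280.

£25,280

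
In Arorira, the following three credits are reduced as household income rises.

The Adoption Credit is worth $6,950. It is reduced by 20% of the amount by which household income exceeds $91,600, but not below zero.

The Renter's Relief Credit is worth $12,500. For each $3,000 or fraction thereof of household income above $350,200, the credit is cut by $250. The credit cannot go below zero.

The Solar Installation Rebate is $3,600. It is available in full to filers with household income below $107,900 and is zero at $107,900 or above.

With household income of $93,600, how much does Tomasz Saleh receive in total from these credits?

Adoption Credit: 20% of the $2,000 excess over $91,600 is $400; credit = $6,950 − $400 = $6,550.
Renter's Relief Credit: $93,600 is at or below the $350,200 threshold, so the full $12,500 applies.
Solar Installation Rebate: $93,600 is below the $107,900 cutoff, so the full $3,600 applies.
Total: $6,550 + $12,500 + $3,600 = $22,650.

$22,650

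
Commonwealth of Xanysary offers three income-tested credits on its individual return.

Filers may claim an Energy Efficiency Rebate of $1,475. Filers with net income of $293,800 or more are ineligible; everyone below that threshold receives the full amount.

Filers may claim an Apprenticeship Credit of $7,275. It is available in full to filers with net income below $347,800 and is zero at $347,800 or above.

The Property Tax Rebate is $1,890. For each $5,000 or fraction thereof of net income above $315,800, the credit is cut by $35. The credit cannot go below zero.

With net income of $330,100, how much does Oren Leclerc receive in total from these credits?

Energy Efficiency Rebate: $330,100 meets or exceeds the $293,800 cutoff, so the credit is $0.
Apprenticeship Credit: $330,100 is below the $347,800 cutoff, so the full $7,275 applies.
Property Tax Rebate: income exceeds $315,800 by $14,300, which is 3 full-or-partial $5,000 increments; reduction = 3 × $35 = $105, leaving $1,785.
Total: $0 + $7,275 + $1,785 = $9,060.

$9,060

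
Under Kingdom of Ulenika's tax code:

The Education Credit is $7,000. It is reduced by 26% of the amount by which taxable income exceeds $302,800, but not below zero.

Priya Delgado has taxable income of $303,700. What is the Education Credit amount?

Education Credit: 26% of the $900 excess over $302,800 is $234; credit = $7,000 − $234 = $6,766.

$6,766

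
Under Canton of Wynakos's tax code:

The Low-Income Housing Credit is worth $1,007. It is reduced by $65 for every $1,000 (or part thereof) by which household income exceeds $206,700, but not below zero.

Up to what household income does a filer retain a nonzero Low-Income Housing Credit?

After 15 increments the reduction is 15 × $65 = $975, leaving $32; one more increment wipes it out. Increment 15 ends at excess 15 × $1,000 = $15,000, so the highest qualifying income is $206,700 + $15,000 = $221,700.

$221,700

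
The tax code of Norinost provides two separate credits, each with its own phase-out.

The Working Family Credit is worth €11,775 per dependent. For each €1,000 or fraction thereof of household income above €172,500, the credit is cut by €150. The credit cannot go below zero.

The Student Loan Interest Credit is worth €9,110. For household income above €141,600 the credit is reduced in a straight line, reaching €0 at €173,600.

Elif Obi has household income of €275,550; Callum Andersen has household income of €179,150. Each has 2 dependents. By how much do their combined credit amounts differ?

€14,550

Elif (€275,550): Working Family Credit: base = 2 × €11,775 = €23,550. income exceeds €172,500 by €103,050, which is 104 full-or-partial €1,000 increments; reduction = 104 × €150 = €15,600, leaving €7,950. Student Loan Interest Credit: €275,550 is at or above €173,600, so the credit is €0. total €7,950 + €0 = €7,950
Callum (€179,150): Working Family Credit: base = 2 × €11,775 = €23,550. income exceeds €172,500 by €6,650, which is 7 full-or-partial €1,000 increments; reduction = 7 × €150 = €1,050, leaving €22,500. Student Loan Interest Credit: €179,150 is at or above €173,600, so the credit is €0. total €22,500 + €0 = €22,500
Difference: |€7,950 − €22,500| = €14,550.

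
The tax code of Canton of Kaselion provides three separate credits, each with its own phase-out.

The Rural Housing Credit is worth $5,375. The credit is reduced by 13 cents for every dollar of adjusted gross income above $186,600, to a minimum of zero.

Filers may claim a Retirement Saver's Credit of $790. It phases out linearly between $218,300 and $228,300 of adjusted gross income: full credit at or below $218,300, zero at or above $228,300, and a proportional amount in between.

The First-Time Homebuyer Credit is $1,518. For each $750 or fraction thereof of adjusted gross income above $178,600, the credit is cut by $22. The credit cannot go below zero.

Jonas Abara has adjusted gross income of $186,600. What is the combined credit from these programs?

$7,441

Rural Housing Credit: $186,600 is at or below the $186,600 threshold, so the full $5,375 applies.
Retirement Saver's Credit: $186,600 is at or below the $218,300 threshold, so the full $790 applies.
First-Time Homebuyer Credit: income exceeds $178,600 by $8,000, which is 11 full-or-partial $750 increments; reduction = 11 × $22 = $242, leaving $1,276.
Total: $5,375 + $790 + $1,276 = $7,441.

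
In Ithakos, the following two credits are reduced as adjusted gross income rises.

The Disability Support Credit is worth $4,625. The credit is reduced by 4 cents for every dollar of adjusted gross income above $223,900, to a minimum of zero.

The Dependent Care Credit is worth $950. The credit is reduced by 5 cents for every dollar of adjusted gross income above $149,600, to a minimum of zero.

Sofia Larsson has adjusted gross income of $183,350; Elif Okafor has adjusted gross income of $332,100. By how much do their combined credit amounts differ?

Sofia ($183,350): Disability Support Credit: $183,350 is at or below the $223,900 threshold, so the full $4,625 applies. Dependent Care Credit: 5% of the $33,750 excess over $149,600 is $1,687.50 ≥ base, so the credit is $0. total $4,625 + $0 = $4,625
Elif ($332,100): Disability Support Credit: 4% of the $108,200 excess over $223,900 is $4,328; credit = $4,625 − $4,328 = $297. Dependent Care Credit: 5% of the $182,500 excess over $149,600 is $9,125 ≥ base, so the credit is $0. total $297 + $0 = $297
Difference: |$4,625 − $297| = $4,328.

$4,328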